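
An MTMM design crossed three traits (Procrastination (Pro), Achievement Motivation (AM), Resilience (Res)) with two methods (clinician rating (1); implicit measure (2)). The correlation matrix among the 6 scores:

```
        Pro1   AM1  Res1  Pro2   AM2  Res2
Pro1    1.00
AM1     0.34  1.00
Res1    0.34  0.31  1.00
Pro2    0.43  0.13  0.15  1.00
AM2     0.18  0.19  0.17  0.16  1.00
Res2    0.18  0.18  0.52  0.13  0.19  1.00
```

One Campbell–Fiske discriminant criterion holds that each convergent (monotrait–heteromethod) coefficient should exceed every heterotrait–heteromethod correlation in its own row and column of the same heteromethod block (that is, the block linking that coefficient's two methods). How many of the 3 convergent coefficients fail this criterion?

0

Convergent coefficients and their comparison sets:
Pro (methods 1·2): 0.43 vs {0.18, 0.13, 0.18, 0.15} → pass.
AM (methods 1·2): 0.19 vs {0.13, 0.18, 0.18, 0.17} → pass.
Res (methods 1·2): 0.52 vs {0.15, 0.18, 0.17, 0.18} → pass.
0 of 3 fail.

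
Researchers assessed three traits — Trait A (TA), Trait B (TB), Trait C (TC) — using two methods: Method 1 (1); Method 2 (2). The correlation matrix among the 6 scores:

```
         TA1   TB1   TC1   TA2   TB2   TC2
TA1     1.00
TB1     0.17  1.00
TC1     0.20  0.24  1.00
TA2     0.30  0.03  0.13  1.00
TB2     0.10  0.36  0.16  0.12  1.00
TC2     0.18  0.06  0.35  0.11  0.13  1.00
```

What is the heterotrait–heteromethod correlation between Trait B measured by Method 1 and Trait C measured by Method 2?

Different traits and methods: r(TB1, TC2) = 0.06.

0.06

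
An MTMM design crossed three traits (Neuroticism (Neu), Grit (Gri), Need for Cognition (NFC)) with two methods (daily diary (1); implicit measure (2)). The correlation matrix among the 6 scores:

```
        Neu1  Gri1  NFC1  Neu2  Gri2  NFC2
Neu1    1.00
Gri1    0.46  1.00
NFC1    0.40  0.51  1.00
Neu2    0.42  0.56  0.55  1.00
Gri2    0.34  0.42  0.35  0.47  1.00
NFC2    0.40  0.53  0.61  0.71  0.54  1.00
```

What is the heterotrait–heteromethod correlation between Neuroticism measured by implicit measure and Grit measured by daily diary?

0.56

Different traits and methods: r(Neu2, Gri1) = 0.56.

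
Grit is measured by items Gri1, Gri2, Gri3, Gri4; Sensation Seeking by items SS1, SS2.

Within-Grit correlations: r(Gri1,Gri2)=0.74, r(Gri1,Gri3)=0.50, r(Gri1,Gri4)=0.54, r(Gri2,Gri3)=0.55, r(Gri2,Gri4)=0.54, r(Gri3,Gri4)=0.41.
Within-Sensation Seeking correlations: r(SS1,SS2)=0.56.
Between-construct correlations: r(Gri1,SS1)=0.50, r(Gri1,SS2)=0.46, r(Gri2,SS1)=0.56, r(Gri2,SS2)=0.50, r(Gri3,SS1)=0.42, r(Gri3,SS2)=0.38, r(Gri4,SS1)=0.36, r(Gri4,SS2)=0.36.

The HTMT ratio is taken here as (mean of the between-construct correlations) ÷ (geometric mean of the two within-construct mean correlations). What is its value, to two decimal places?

0.80

Mean heterotrait r = 3.54/8 = 0.4425.
Mean within-Gri = 3.28/6 = 0.5467; mean within-SS = 0.56/1 = 0.5600.
Geometric mean = √(0.5467 × 0.5600) = 0.5533.
HTMT = 0.4425 / 0.5533 = 0.80.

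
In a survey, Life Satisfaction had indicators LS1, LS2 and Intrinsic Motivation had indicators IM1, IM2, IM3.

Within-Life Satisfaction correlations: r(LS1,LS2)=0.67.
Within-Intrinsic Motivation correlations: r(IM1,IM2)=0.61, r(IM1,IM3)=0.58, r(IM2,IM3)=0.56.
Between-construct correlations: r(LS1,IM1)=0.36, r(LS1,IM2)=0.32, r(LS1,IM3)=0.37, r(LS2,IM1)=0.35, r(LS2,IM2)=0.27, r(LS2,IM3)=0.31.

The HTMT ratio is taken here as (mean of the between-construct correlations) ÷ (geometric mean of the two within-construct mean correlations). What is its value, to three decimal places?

0.528

Between-construct mean = 1.98/6 = 0.3300.
Mean within-LS = 0.67/1 = 0.6700; mean within-IM = 1.75/3 = 0.5833.
Geometric mean = √(0.6700 × 0.5833) = 0.6251.
HTMT = 0.3300 / 0.6251 = 0.528.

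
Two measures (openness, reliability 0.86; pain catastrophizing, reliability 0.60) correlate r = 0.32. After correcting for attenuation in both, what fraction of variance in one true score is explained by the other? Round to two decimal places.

Disattenuated r = 0.32 / √(0.86 × 0.60) = 0.32 / 0.7183 = 0.4455.
Shared true-score variance = 0.4455² = 0.1985 ≈ 0.20.

0.20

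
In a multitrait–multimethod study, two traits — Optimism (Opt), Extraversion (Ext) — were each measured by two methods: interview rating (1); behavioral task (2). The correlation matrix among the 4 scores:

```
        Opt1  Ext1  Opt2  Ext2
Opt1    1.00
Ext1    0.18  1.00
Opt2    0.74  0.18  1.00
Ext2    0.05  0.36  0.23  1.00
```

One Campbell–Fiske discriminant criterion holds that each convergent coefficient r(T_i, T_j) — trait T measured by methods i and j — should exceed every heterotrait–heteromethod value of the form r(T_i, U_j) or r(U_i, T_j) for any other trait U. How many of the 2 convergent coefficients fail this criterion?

0

Checking each validity diagonal entry against its comparison values:
Opt (methods 1·2): 0.74 vs {0.05, 0.18} → pass.
Ext (methods 1·2): 0.36 vs {0.18, 0.05} → pass.
0 of 2 fail.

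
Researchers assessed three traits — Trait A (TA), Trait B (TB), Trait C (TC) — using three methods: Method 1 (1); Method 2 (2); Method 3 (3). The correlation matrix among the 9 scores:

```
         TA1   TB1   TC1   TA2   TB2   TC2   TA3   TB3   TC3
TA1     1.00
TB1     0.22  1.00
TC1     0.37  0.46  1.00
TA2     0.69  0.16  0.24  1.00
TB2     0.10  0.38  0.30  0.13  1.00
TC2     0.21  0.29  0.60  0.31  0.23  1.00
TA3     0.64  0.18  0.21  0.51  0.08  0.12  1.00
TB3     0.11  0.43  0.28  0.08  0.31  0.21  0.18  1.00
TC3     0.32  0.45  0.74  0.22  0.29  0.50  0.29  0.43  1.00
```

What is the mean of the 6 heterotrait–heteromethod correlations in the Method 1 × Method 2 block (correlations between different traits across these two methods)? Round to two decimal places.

0.22

HTHM values (method 1 × method 2): 0.10, 0.21, 0.16, 0.29, 0.24, 0.30; mean = 1.30/6 = 0.22.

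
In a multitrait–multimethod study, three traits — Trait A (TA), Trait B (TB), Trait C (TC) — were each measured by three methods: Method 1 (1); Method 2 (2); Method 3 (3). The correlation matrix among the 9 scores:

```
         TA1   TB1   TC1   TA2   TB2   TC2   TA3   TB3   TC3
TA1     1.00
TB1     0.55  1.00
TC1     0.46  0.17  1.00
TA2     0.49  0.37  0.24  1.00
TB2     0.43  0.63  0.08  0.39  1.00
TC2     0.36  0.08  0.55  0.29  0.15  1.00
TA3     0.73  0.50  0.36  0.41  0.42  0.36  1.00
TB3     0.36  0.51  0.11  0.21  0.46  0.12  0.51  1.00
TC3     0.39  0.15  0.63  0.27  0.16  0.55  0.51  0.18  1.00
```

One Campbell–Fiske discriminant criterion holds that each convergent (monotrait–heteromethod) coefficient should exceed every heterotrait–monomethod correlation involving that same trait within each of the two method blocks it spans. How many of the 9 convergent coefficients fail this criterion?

4

Convergent coefficients and their comparison sets:
TA (methods 1·2): 0.49 vs {0.55, 0.39, 0.46, 0.29} → fail.
TA (methods 1·3): 0.73 vs {0.55, 0.51, 0.46, 0.51} → pass.
TA (methods 2·3): 0.41 vs {0.39, 0.51, 0.29, 0.51} → fail.
TB (methods 1·2): 0.63 vs {0.55, 0.39, 0.17, 0.15} → pass.
TB (methods 1·3): 0.51 vs {0.55, 0.51, 0.17, 0.18} → fail.
TB (methods 2·3): 0.46 vs {0.39, 0.51, 0.15, 0.18} → fail.
TC (methods 1·2): 0.55 vs {0.46, 0.29, 0.17, 0.15} → pass.
TC (methods 1·3): 0.63 vs {0.46, 0.51, 0.17, 0.18} → pass.
TC (methods 2·3): 0.55 vs {0.29, 0.51, 0.15, 0.18} → pass.
4 of 9 fail.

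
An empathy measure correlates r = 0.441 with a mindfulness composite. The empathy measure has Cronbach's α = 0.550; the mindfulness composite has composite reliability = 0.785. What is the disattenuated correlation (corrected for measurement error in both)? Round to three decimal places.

r_true = r_obs / √(r_xx · r_yy) = 0.441 / √(0.550 × 0.785) = 0.441 / √0.431750 = 0.441 / 0.6571 ≈ 0.671.

0.671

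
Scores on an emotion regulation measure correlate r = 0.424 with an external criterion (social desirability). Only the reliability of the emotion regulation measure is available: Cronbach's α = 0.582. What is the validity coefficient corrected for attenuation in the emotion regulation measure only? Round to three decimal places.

Single correction: r_c = r_obs / √r_xx = 0.424 / √0.582 = 0.424 / 0.7629 ≈ 0.556.

0.556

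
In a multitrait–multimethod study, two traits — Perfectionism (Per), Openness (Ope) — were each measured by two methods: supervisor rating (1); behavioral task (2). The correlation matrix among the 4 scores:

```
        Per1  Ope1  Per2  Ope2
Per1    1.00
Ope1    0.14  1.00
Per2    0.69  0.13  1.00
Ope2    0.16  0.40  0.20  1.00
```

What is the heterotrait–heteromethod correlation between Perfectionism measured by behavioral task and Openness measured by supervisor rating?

Different traits and methods: r(Per2, Ope1) = 0.13.

0.13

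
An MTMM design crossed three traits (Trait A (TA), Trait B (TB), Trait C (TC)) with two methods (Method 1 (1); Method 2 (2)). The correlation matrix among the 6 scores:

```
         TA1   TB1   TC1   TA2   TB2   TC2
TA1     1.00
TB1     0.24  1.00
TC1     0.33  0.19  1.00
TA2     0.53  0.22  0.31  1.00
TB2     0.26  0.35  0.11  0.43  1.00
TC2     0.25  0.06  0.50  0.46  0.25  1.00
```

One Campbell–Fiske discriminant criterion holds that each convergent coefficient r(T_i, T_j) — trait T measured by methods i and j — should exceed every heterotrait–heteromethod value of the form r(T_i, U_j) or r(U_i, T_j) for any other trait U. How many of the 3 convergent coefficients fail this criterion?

0

Convergent coefficients and their comparison sets:
TA (methods 1·2): 0.53 vs {0.26, 0.22, 0.25, 0.31} → pass.
TB (methods 1·2): 0.35 vs {0.22, 0.26, 0.06, 0.11} → pass.
TC (methods 1·2): 0.50 vs {0.31, 0.25, 0.11, 0.06} → pass.
0 of 3 fail.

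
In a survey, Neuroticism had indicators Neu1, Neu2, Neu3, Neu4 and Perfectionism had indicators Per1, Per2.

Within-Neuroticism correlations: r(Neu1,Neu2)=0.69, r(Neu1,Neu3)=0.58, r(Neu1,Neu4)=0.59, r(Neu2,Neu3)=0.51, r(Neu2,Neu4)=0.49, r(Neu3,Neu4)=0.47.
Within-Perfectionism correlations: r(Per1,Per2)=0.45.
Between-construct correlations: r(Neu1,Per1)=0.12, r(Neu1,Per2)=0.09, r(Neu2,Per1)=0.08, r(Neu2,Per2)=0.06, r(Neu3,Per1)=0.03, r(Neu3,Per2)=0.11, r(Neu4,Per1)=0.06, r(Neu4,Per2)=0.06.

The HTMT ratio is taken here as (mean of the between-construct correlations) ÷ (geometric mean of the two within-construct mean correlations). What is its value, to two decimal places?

0.15

Between-construct mean = 0.61/8 = 0.0763.
Mean within-Neu = 3.33/6 = 0.5550; mean within-Per = 0.45/1 = 0.4500.
Geometric mean = √(0.5550 × 0.4500) = 0.4997.
HTMT = 0.0763 / 0.4997 = 0.15.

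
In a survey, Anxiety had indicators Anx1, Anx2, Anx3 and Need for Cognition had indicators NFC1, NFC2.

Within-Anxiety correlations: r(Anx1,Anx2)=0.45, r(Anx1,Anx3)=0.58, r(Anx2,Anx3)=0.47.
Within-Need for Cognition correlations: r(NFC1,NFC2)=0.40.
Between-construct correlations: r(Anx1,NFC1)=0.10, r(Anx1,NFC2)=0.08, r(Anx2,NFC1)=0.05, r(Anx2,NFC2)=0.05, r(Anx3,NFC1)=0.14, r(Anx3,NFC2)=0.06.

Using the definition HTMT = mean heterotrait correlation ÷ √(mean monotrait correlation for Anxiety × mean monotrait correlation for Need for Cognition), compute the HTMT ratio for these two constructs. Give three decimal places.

Between-construct mean = 0.48/6 = 0.0800.
Mean within-Anx = 1.50/3 = 0.5000; mean within-NFC = 0.40/1 = 0.4000.
Geometric mean = √(0.5000 × 0.4000) = 0.4472.
HTMT = 0.0800 / 0.4472 = 0.179.

0.179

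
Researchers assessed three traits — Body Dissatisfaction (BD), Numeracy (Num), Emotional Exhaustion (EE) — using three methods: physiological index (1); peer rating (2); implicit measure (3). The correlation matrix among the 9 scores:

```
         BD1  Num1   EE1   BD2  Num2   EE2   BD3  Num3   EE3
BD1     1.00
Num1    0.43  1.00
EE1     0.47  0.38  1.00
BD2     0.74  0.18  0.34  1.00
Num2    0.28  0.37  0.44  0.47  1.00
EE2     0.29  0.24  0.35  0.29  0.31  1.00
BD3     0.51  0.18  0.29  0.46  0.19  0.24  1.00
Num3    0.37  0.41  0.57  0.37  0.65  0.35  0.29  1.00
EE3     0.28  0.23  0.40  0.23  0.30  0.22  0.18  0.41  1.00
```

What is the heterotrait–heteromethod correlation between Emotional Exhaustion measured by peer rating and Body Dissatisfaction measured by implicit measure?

Different traits and methods: r(EE2, BD3) = 0.24.

0.24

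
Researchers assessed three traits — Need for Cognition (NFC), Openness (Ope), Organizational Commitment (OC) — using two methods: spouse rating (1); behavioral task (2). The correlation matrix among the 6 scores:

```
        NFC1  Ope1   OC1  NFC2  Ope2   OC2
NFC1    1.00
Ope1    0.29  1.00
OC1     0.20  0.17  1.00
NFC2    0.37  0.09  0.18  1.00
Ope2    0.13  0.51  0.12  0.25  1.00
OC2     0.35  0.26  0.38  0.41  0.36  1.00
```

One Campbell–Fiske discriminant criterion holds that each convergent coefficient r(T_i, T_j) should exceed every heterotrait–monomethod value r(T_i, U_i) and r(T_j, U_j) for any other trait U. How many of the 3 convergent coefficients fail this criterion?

Convergent coefficients and their comparison sets:
NFC (methods 1·2): 0.37 vs {0.29, 0.25, 0.20, 0.41} → fail.
Ope (methods 1·2): 0.51 vs {0.29, 0.25, 0.17, 0.36} → pass.
OC (methods 1·2): 0.38 vs {0.20, 0.41, 0.17, 0.36} → fail.
2 of 3 fail.

2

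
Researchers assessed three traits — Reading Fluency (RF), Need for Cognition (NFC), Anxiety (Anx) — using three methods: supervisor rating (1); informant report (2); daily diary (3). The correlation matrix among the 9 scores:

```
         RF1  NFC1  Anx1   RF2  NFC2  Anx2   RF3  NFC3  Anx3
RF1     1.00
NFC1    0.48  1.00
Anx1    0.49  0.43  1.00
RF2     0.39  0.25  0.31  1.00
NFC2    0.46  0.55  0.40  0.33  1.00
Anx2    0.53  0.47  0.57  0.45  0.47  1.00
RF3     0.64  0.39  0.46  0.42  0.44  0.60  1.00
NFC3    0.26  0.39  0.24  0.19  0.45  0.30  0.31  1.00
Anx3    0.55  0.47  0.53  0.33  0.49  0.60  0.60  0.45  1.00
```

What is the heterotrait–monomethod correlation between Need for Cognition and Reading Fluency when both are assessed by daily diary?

Different traits, same method: r(NFC3, RF3) = 0.31.

0.31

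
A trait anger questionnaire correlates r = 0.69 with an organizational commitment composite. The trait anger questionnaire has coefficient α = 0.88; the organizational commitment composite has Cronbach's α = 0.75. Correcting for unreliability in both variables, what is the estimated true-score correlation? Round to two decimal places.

0.85

r_true = r_obs / √(r_xx · r_yy) = 0.69 / √(0.88 × 0.75) = 0.69 / √0.6600 = 0.69 / 0.8124 ≈ 0.85.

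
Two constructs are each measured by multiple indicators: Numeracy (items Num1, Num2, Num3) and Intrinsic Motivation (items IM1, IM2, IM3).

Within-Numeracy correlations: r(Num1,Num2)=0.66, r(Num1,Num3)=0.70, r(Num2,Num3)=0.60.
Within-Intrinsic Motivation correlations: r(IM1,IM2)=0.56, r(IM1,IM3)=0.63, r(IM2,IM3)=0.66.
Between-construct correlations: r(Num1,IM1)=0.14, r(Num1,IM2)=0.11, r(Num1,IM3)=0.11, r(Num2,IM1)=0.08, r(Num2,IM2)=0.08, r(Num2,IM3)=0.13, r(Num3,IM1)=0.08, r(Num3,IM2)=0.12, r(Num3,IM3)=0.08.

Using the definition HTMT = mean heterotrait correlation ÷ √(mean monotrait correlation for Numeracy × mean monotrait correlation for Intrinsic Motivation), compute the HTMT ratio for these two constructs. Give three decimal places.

Mean heterotrait r = 0.93/9 = 0.1033.
Mean within-Num = 1.96/3 = 0.6533; mean within-IM = 1.85/3 = 0.6167.
Geometric mean = √(0.6533 × 0.6167) = 0.6347.
HTMT = 0.1033 / 0.6347 = 0.163.

0.163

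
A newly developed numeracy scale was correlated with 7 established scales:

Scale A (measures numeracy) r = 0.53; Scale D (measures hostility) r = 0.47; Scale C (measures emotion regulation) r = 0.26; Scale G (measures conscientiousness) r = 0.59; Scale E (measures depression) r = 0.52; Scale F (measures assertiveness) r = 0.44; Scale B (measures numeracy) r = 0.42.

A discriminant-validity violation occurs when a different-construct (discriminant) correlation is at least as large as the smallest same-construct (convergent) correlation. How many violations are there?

4

Convergent (same construct = numeracy): Scale A, Scale B.
Smallest convergent = 0.42. Discriminant values: 0.47, 0.26, 0.59, 0.52, 0.44; count ≥ 0.42 → 4.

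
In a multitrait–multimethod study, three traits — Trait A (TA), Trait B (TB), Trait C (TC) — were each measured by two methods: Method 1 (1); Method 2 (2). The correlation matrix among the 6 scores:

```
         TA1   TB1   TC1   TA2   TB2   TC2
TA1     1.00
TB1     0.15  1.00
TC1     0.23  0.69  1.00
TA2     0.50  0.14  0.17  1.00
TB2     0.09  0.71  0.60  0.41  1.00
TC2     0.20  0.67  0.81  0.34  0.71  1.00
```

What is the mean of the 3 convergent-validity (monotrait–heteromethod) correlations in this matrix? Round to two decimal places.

Convergent values: 0.50, 0.71, 0.81; mean = 2.02/3 = 0.67.

0.67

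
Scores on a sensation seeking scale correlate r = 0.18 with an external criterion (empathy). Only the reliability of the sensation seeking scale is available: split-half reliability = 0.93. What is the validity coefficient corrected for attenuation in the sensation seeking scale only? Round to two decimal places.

Single correction: r_c = r_obs / √r_xx = 0.18 / √0.93 = 0.18 / 0.9644 ≈ 0.19.

0.19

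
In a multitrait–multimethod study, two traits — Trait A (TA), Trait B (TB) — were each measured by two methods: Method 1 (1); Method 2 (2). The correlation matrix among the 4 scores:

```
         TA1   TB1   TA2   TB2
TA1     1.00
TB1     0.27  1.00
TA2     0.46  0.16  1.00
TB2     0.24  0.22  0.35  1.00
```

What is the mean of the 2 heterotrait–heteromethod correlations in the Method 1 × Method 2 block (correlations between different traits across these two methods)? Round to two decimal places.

0.20

HTHM values (method 1 × method 2): 0.24, 0.16; mean = 0.40/2 = 0.20.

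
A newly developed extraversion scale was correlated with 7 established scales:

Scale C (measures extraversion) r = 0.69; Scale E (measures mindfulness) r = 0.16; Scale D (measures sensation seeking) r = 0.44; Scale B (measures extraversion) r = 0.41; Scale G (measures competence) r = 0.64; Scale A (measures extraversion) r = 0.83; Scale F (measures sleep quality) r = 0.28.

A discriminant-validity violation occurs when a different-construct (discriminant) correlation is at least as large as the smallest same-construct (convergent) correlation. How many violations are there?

2

Convergent (same construct = extraversion): Scale C, Scale B, Scale A.
Smallest convergent = 0.41. Discriminant values: 0.16, 0.44, 0.64, 0.28; count ≥ 0.41 → 2.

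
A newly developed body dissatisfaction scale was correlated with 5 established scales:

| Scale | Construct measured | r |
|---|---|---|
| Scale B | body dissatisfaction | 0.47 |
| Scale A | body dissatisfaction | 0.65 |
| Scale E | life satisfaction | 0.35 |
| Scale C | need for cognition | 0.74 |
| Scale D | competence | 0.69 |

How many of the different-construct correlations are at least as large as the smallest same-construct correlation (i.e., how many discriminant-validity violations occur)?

2

Convergent (same construct = body dissatisfaction): Scale B, Scale A.
Smallest convergent = 0.47. Discriminant values: 0.35, 0.74, 0.69; count ≥ 0.47 → 2.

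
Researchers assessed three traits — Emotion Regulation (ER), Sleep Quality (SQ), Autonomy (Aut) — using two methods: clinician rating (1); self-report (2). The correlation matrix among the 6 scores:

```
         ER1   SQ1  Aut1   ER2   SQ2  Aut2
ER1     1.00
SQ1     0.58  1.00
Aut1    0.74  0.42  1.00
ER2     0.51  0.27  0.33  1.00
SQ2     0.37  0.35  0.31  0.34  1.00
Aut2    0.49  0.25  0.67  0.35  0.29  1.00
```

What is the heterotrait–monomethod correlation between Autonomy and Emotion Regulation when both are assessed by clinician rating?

0.74

Different traits, same method: r(Aut1, ER1) = 0.74.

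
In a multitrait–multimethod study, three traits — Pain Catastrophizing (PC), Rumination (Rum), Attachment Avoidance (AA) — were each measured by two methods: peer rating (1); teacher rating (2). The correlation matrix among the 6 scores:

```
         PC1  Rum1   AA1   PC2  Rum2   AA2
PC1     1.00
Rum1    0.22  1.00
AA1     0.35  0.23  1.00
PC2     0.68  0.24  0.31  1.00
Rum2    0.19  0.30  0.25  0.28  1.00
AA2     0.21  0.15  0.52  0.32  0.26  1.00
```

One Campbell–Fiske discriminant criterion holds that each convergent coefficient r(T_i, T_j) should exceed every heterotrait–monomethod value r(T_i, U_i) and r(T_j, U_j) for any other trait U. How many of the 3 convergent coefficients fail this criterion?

Checking each validity diagonal entry against its comparison values:
PC (methods 1·2): 0.68 vs {0.22, 0.28, 0.35, 0.32} → pass.
Rum (methods 1·2): 0.30 vs {0.22, 0.28, 0.23, 0.26} → pass.
AA (methods 1·2): 0.52 vs {0.35, 0.32, 0.23, 0.26} → pass.
0 of 3 fail.

0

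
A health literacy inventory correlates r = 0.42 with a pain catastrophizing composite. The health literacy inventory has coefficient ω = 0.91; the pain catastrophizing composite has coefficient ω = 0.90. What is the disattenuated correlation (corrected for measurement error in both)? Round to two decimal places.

0.46

r_true = r_obs / √(r_xx · r_yy) = 0.42 / √(0.91 × 0.90) = 0.42 / √0.8190 = 0.42 / 0.9050 ≈ 0.46.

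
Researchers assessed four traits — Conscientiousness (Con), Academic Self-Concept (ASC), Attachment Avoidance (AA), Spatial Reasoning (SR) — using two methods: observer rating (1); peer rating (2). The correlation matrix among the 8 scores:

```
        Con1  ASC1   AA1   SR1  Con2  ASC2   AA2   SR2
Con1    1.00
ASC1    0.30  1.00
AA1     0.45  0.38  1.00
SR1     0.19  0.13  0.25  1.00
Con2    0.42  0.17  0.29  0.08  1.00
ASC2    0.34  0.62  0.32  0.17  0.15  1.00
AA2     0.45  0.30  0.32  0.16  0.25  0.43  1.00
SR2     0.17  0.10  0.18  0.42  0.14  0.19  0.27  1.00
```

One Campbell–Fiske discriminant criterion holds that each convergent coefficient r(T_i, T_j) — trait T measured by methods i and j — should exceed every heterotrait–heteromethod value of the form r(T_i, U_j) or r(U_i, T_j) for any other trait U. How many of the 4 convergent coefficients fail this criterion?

Each convergent coefficient versus the relevant comparison correlations:
Con (methods 1·2): 0.42 vs {0.34, 0.17, 0.45, 0.29, 0.17, 0.08} → fail.
ASC (methods 1·2): 0.62 vs {0.17, 0.34, 0.30, 0.32, 0.10, 0.17} → pass.
AA (methods 1·2): 0.32 vs {0.29, 0.45, 0.32, 0.30, 0.18, 0.16} → fail.
SR (methods 1·2): 0.42 vs {0.08, 0.17, 0.17, 0.10, 0.16, 0.18} → pass.
2 of 4 fail.

2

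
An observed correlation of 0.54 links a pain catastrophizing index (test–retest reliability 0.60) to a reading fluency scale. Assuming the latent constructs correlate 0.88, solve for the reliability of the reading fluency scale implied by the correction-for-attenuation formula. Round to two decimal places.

0.63

r_true = r_obs / √(r_xx · r_yy) ⇒ 0.88 = 0.54 / √(0.60 · r_yy).
√(0.60 · r_yy) = 0.54 / 0.88 = 0.6136; 0.60 · r_yy = 0.3765; r_yy = 0.3765 / 0.60 ≈ 0.63.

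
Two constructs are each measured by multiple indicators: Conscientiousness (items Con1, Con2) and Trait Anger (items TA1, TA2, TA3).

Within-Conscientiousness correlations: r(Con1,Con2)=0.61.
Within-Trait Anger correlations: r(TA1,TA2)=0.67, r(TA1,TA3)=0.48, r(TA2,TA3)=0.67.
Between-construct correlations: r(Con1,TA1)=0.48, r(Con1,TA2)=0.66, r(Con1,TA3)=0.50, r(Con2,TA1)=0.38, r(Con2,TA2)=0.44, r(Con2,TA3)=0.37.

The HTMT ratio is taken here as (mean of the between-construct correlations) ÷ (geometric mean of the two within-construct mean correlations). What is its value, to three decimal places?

0.775

Between-construct mean = 2.83/6 = 0.4717.
Mean within-Con = 0.61/1 = 0.6100; mean within-TA = 1.82/3 = 0.6067.
Geometric mean = √(0.6100 × 0.6067) = 0.6083.
HTMT = 0.4717 / 0.6083 = 0.775.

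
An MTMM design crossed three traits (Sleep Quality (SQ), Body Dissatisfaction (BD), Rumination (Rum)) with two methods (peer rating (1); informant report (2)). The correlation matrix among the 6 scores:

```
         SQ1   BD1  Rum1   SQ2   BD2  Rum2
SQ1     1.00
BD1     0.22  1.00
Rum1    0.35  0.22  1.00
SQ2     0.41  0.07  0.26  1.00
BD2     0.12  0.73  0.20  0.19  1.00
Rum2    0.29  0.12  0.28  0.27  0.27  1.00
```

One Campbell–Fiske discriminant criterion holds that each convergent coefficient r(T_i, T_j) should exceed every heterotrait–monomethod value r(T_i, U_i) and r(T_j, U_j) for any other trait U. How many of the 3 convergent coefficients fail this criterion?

Checking each validity diagonal entry against its comparison values:
SQ (methods 1·2): 0.41 vs {0.22, 0.19, 0.35, 0.27} → pass.
BD (methods 1·2): 0.73 vs {0.22, 0.19, 0.22, 0.27} → pass.
Rum (methods 1·2): 0.28 vs {0.35, 0.27, 0.22, 0.27} → fail.
1 of 3 fail.

1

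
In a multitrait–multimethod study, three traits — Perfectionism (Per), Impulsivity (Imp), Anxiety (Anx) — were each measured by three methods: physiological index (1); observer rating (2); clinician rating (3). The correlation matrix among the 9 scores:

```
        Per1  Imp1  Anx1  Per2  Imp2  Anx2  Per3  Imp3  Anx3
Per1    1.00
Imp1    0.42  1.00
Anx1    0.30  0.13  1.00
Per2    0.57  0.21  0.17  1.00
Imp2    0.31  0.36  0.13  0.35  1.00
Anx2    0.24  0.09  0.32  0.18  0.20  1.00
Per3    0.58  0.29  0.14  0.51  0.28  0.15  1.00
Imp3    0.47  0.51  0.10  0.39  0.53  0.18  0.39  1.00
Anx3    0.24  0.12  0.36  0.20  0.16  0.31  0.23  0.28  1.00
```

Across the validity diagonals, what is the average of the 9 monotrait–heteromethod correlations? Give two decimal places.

Convergent values: 0.57, 0.58, 0.51, 0.36, 0.51, 0.53, 0.32, 0.36, 0.31; mean = 4.05/9 = 0.45.

0.45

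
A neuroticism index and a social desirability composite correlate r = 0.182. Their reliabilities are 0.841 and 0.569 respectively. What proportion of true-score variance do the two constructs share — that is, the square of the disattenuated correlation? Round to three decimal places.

0.069

Disattenuated r = 0.182 / √(0.841 × 0.569) = 0.182 / 0.6918 = 0.2631.
Shared true-score variance = 0.2631² = 0.0692 ≈ 0.069.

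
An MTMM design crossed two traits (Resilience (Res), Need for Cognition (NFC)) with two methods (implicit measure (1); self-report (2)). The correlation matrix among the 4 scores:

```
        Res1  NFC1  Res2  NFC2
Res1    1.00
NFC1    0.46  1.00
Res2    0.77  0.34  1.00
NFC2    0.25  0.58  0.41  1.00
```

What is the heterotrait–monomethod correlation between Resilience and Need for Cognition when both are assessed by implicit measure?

Different traits, same method: r(Res1, NFC1) = 0.46.

0.46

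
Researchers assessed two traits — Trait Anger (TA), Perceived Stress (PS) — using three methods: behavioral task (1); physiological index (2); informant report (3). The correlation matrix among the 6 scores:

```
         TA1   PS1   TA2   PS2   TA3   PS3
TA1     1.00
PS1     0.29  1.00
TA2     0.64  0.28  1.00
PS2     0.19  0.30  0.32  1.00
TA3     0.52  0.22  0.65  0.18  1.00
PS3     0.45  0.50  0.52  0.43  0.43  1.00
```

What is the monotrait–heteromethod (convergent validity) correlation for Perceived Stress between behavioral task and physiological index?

0.30

Same trait (PS), different methods: r(PS1, PS2) = 0.30.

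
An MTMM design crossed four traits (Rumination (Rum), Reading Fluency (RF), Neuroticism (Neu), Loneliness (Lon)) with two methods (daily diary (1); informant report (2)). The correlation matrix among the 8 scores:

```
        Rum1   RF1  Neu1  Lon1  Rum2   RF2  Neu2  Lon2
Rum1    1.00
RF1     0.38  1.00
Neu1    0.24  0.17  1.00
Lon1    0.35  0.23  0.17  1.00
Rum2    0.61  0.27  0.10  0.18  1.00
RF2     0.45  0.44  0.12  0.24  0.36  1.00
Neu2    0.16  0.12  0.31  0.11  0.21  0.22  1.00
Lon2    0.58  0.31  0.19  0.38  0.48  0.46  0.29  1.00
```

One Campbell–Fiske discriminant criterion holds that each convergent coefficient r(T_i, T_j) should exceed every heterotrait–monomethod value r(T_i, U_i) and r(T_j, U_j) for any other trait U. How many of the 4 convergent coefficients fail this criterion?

2

Each convergent coefficient versus the relevant comparison correlations:
Rum (methods 1·2): 0.61 vs {0.38, 0.36, 0.24, 0.21, 0.35, 0.48} → pass.
RF (methods 1·2): 0.44 vs {0.38, 0.36, 0.17, 0.22, 0.23, 0.46} → fail.
Neu (methods 1·2): 0.31 vs {0.24, 0.21, 0.17, 0.22, 0.17, 0.29} → pass.
Lon (methods 1·2): 0.38 vs {0.35, 0.48, 0.23, 0.46, 0.17, 0.29} → fail.
2 of 4 fail.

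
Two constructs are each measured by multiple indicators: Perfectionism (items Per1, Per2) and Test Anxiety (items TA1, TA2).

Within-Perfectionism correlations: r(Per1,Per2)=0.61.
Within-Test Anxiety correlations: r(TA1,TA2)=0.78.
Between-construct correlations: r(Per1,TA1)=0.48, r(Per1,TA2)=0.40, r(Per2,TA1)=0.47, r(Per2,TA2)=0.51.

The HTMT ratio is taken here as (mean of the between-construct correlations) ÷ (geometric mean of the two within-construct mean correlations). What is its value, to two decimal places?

0.67

Mean heterotrait r = 1.86/4 = 0.4650.
Mean within-Per = 0.61/1 = 0.6100; mean within-TA = 0.78/1 = 0.7800.
Geometric mean = √(0.6100 × 0.7800) = 0.6898.
HTMT = 0.4650 / 0.6898 = 0.67.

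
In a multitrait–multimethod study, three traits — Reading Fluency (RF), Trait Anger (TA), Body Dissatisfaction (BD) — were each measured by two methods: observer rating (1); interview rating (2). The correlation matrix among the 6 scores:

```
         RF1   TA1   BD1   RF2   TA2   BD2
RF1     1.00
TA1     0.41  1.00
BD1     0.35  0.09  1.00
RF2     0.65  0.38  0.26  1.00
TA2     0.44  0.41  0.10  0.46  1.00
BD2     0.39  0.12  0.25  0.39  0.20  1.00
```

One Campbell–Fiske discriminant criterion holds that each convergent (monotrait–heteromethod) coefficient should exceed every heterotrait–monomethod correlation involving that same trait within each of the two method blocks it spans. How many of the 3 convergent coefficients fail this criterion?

2

Convergent coefficients and their comparison sets:
RF (methods 1·2): 0.65 vs {0.41, 0.46, 0.35, 0.39} → pass.
TA (methods 1·2): 0.41 vs {0.41, 0.46, 0.09, 0.20} → fail.
BD (methods 1·2): 0.25 vs {0.35, 0.39, 0.09, 0.20} → fail.
2 of 3 fail.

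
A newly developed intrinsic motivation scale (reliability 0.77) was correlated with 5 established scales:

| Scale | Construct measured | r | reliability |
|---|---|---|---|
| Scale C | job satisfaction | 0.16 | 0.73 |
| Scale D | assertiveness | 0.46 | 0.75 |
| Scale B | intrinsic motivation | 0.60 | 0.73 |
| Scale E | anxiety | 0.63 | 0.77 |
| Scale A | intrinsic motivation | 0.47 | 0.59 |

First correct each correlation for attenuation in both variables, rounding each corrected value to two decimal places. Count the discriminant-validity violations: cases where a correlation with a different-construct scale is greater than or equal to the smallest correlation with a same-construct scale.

Disattenuated r (r / √(r_scale · r_new)):
  Scale C (disc): 0.16 / √(0.73·0.77) = 0.21
  Scale D (disc): 0.46 / √(0.75·0.77) = 0.61
  Scale B (conv): 0.60 / √(0.73·0.77) = 0.80
  Scale E (disc): 0.63 / √(0.77·0.77) = 0.82
  Scale A (conv): 0.47 / √(0.59·0.77) = 0.70
Smallest convergent = 0.70. Discriminant values: 0.21, 0.61, 0.82; count ≥ 0.70 → 1.

1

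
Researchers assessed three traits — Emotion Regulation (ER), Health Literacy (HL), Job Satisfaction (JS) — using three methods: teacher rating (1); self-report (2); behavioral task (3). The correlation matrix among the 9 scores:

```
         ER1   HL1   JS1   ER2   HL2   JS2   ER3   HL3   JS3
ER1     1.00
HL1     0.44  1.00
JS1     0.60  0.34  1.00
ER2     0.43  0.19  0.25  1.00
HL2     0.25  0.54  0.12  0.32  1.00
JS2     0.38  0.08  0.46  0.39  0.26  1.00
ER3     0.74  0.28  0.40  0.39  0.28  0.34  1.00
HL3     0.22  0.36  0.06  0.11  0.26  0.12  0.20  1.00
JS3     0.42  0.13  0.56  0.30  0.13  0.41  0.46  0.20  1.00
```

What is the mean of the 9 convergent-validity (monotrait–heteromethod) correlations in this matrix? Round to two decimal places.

0.46

Convergent values: 0.43, 0.74, 0.39, 0.54, 0.36, 0.26, 0.46, 0.56, 0.41; mean = 4.15/9 = 0.46.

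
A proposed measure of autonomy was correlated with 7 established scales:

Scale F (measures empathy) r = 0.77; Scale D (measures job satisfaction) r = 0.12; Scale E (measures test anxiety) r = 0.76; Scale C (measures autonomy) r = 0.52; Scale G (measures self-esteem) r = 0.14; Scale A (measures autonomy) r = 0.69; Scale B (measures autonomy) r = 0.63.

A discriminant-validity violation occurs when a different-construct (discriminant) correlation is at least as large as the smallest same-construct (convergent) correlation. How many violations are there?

2

Convergent (same construct = autonomy): Scale C, Scale A, Scale B.
Smallest convergent = 0.52. Discriminant values: 0.77, 0.12, 0.76, 0.14; count ≥ 0.52 → 2.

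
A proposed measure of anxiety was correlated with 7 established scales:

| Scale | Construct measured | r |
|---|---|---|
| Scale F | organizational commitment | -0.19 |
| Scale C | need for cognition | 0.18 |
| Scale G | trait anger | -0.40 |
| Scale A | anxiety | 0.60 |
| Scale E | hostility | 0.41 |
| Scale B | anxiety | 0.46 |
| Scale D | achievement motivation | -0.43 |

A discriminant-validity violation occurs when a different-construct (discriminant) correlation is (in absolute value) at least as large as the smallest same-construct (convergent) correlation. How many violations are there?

0

Convergent (same construct = anxiety): Scale A, Scale B.
Smallest convergent = 0.46. Discriminant |r|: 0.19, 0.18, 0.40, 0.41, 0.43; count ≥ 0.46 → 0.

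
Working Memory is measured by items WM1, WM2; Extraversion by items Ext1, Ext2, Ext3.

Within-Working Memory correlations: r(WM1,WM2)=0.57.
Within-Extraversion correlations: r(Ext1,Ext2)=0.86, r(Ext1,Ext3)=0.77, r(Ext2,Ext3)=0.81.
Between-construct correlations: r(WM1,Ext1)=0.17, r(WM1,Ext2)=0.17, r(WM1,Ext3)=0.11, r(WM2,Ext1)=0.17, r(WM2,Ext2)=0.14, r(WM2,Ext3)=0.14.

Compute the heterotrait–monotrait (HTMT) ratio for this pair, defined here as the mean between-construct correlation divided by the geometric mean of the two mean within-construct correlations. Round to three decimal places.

Mean heterotrait r = 0.90/6 = 0.1500.
Mean within-WM = 0.57/1 = 0.5700; mean within-Ext = 2.44/3 = 0.8133.
Geometric mean = √(0.5700 × 0.8133) = 0.6809.
HTMT = 0.1500 / 0.6809 = 0.220.

0.220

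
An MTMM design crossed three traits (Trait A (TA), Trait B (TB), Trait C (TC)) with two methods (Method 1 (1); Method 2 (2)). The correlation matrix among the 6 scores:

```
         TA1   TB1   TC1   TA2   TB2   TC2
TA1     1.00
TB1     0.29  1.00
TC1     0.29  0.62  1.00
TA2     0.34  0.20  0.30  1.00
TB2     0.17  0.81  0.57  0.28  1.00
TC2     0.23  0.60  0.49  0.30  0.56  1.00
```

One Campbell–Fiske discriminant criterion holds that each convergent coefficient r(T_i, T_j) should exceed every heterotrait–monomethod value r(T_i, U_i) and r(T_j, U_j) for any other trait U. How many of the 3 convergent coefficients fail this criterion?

Convergent coefficients and their comparison sets:
TA (methods 1·2): 0.34 vs {0.29, 0.28, 0.29, 0.30} → pass.
TB (methods 1·2): 0.81 vs {0.29, 0.28, 0.62, 0.56} → pass.
TC (methods 1·2): 0.49 vs {0.29, 0.30, 0.62, 0.56} → fail.
1 of 3 fail.

1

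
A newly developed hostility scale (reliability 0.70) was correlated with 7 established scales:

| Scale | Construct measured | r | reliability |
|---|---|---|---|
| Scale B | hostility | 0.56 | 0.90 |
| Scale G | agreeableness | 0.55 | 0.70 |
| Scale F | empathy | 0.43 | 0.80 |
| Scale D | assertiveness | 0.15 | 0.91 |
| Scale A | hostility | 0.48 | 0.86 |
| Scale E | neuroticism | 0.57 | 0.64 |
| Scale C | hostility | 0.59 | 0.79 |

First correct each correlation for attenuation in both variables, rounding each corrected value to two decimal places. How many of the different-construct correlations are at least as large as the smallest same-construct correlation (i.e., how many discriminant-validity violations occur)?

Disattenuated r (r / √(r_scale · r_new)):
  Scale B (conv): 0.56 / √(0.90·0.70) = 0.71
  Scale G (disc): 0.55 / √(0.70·0.70) = 0.79
  Scale F (disc): 0.43 / √(0.80·0.70) = 0.57
  Scale D (disc): 0.15 / √(0.91·0.70) = 0.19
  Scale A (conv): 0.48 / √(0.86·0.70) = 0.62
  Scale E (disc): 0.57 / √(0.64·0.70) = 0.85
  Scale C (conv): 0.59 / √(0.79·0.70) = 0.79
Smallest convergent = 0.62. Discriminant values: 0.79, 0.57, 0.19, 0.85; count ≥ 0.62 → 2.

2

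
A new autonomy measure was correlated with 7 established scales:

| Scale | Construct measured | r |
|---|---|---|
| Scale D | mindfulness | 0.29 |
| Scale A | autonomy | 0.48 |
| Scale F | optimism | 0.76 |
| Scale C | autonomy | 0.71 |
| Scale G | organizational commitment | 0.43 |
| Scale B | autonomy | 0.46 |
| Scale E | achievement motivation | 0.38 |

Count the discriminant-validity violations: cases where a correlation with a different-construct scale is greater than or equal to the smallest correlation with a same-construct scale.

1

Convergent (same construct = autonomy): Scale A, Scale C, Scale B.
Smallest convergent = 0.46. Discriminant values: 0.29, 0.76, 0.43, 0.38; count ≥ 0.46 → 1.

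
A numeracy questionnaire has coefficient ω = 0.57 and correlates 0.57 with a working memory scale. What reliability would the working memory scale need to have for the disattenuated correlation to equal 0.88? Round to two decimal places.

r_true = r_obs / √(r_xx · r_yy) ⇒ 0.88 = 0.57 / √(0.57 · r_yy).
√(0.57 · r_yy) = 0.57 / 0.88 = 0.6477; 0.57 · r_yy = 0.4195; r_yy = 0.4195 / 0.57 ≈ 0.74.

0.74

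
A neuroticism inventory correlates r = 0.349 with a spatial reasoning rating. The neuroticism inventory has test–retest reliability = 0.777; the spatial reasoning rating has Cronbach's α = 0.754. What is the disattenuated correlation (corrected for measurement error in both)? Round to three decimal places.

r_true = r_obs / √(r_xx · r_yy) = 0.349 / √(0.777 × 0.754) = 0.349 / √0.585858 = 0.349 / 0.7654 ≈ 0.456.

0.456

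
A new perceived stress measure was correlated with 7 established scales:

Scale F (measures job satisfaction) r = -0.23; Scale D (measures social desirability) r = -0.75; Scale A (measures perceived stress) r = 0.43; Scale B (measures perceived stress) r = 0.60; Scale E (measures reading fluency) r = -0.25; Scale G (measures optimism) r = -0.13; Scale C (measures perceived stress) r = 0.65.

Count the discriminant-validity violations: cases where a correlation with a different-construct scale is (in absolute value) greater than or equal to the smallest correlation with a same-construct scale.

1

Convergent (same construct = perceived stress): Scale A, Scale B, Scale C.
Smallest convergent = 0.43. Discriminant |r|: 0.23, 0.75, 0.25, 0.13; count ≥ 0.43 → 1.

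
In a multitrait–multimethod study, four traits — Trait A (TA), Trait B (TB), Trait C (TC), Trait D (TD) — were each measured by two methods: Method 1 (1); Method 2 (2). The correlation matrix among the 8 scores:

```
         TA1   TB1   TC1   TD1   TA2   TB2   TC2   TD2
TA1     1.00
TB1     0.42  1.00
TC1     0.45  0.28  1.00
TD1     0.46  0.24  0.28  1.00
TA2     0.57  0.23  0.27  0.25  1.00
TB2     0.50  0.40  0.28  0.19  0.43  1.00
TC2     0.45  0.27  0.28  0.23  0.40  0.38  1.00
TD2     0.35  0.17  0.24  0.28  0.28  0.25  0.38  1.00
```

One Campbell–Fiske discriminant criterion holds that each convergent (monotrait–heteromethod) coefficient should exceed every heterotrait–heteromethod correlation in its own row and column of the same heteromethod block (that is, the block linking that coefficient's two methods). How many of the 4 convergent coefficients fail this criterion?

3

Each convergent coefficient versus the relevant comparison correlations:
TA (methods 1·2): 0.57 vs {0.50, 0.23, 0.45, 0.27, 0.35, 0.25} → pass.
TB (methods 1·2): 0.40 vs {0.23, 0.50, 0.27, 0.28, 0.17, 0.19} → fail.
TC (methods 1·2): 0.28 vs {0.27, 0.45, 0.28, 0.27, 0.24, 0.23} → fail.
TD (methods 1·2): 0.28 vs {0.25, 0.35, 0.19, 0.17, 0.23, 0.24} → fail.
3 of 4 fail.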